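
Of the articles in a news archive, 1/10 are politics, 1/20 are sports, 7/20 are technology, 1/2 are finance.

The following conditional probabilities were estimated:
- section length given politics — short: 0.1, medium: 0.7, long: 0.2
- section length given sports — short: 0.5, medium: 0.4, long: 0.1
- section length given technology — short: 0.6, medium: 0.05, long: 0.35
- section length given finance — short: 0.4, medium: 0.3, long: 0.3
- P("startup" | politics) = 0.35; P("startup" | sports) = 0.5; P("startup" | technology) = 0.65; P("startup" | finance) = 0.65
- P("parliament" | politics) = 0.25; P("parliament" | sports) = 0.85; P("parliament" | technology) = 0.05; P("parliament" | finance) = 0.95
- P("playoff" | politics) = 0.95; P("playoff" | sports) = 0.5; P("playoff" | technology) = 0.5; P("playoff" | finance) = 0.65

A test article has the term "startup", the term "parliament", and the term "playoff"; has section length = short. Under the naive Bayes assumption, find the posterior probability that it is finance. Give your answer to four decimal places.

politics: 0.1 × 0.1 × 0.35 × 0.25 × 0.95 = 0.00083125
sports: 0.05 × 0.5 × 0.5 × 0.85 × 0.5 = 0.0053125
technology: 0.35 × 0.6 × 0.65 × 0.05 × 0.5 = 0.0034125
finance: 0.5 × 0.4 × 0.65 × 0.95 × 0.65 = 0.080275
P(finance | x) = 0.080275 / 0.08983125 ≈ 0.8936

0.8936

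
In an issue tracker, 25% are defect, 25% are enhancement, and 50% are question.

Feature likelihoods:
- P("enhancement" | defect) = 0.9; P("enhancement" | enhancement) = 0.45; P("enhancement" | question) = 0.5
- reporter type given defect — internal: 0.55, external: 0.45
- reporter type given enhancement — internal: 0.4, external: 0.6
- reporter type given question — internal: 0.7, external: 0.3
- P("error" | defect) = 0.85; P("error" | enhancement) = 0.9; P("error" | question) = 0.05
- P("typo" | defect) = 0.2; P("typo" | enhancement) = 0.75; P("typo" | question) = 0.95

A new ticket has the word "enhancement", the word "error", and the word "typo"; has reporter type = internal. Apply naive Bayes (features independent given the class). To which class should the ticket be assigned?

enhancement

defect: 0.25 × 0.9 × 0.55 × 0.85 × 0.2 = 0.0210375
enhancement: 0.25 × 0.45 × 0.4 × 0.9 × 0.75 = 0.030375
question: 0.5 × 0.5 × 0.7 × 0.05 × 0.95 = 0.0083125
Highest score → enhancement.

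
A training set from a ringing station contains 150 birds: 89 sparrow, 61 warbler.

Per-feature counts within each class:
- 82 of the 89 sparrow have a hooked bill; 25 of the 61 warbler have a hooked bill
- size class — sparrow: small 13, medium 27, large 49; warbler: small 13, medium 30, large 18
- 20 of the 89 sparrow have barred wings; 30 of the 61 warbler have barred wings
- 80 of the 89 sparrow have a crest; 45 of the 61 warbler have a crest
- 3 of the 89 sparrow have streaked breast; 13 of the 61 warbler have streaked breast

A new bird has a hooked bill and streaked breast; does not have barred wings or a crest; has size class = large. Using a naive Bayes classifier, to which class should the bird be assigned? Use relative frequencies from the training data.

sparrow: (89/150) × (82/89) × (49/89) × (69/89) × (9/89) × (3/89) ≈ 0.000795374
warbler: (61/150) × (25/61) × (18/61) × (31/61) × (16/61) × (13/61) ≈ 0.0013971
Highest score → warbler.

warbler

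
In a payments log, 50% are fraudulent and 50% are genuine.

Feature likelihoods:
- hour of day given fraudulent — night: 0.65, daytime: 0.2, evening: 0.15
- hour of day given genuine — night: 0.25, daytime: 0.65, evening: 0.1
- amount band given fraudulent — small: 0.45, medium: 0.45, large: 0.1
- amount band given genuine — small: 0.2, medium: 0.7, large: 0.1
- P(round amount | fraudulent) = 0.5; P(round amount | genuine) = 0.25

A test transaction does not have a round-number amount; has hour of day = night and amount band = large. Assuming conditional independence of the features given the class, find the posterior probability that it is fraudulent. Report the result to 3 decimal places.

fraudulent: 0.5 × 0.65 × 0.1 × (1−0.5) = 0.01625
genuine: 0.5 × 0.25 × 0.1 × (1−0.25) = 0.009375
P(fraudulent | x) = 0.01625 / 0.025625 ≈ 0.634

0.634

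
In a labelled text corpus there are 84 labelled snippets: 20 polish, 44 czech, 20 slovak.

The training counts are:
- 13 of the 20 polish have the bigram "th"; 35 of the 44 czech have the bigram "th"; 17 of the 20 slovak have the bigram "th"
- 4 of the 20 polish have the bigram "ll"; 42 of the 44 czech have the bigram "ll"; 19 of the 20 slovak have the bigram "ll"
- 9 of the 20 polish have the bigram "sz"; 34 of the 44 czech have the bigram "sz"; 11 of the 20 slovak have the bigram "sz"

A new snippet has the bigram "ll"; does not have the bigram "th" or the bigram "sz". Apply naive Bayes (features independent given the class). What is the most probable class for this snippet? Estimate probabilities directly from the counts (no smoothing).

polish: (20/84) × (7/20) × (4/20) × (11/20) ≈ 0.00916667
czech: (44/84) × (9/44) × (42/44) × (10/44) ≈ 0.0232438
slovak: (20/84) × (3/20) × (19/20) × (9/20) ≈ 0.0152679
Highest score → czech.

czech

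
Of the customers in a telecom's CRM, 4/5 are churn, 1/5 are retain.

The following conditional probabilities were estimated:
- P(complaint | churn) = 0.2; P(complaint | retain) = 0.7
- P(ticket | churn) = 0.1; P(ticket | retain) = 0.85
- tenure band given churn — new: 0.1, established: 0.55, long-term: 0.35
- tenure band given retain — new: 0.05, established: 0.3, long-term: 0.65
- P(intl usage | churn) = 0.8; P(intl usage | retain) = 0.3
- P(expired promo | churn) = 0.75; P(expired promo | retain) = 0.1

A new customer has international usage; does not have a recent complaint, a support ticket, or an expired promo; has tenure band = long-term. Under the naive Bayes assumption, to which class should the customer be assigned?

churn

churn: 0.8 × (1−0.2) × (1−0.1) × 0.35 × 0.8 × (1−0.75) = 0.04032
retain: 0.2 × (1−0.7) × (1−0.85) × 0.65 × 0.3 × (1−0.1) = 0.0015795
Highest score → churn.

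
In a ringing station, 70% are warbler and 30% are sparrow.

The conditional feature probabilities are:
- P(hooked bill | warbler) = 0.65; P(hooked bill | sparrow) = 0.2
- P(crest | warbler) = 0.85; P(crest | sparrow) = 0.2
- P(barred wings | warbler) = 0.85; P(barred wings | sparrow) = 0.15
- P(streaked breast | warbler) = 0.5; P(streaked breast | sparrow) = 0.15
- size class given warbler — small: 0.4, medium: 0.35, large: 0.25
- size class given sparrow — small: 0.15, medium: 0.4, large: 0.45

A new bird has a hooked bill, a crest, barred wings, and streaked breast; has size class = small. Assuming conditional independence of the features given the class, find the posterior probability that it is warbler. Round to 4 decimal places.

warbler: 0.7 × 0.65 × 0.85 × 0.85 × 0.5 × 0.4 = 0.0657475
sparrow: 0.3 × 0.2 × 0.2 × 0.15 × 0.15 × 0.15 = 0.0000405
P(warbler | x) = 0.0657475 / 0.065788 ≈ 0.9994

0.9994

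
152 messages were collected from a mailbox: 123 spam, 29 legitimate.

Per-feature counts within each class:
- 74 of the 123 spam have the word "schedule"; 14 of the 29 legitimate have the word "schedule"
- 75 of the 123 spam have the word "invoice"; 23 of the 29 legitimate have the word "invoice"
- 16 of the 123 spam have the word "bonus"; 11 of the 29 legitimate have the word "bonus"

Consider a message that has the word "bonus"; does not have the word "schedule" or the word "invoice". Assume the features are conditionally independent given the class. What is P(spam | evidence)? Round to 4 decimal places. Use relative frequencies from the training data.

spam: (123/152) × (49/123) × (48/123) × (16/123) ≈ 0.0163645
legitimate: (29/152) × (15/29) × (6/29) × (11/29) ≈ 0.00774454
P(spam | x) = 0.0163645 / 0.02410904 ≈ 0.6788

0.6788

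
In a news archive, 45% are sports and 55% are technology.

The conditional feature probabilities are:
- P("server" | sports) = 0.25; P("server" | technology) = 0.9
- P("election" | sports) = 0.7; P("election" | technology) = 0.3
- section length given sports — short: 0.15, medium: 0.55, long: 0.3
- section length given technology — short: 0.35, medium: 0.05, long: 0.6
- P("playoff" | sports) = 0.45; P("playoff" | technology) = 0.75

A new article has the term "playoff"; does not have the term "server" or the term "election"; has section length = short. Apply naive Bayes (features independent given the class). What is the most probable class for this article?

sports: 0.45 × (1−0.25) × (1−0.7) × 0.15 × 0.45 = 0.006834375
technology: 0.55 × (1−0.9) × (1−0.3) × 0.35 × 0.75 = 0.01010625
Highest score → technology.

technology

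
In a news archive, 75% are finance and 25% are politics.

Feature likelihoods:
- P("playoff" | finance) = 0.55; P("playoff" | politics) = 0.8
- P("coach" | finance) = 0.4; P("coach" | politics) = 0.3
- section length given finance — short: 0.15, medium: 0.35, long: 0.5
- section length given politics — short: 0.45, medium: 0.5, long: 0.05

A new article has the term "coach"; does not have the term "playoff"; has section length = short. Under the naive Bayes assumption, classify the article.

finance

finance: 0.75 × (1−0.55) × 0.4 × 0.15 = 0.02025
politics: 0.25 × (1−0.8) × 0.3 × 0.45 = 0.00675
Highest score → finance.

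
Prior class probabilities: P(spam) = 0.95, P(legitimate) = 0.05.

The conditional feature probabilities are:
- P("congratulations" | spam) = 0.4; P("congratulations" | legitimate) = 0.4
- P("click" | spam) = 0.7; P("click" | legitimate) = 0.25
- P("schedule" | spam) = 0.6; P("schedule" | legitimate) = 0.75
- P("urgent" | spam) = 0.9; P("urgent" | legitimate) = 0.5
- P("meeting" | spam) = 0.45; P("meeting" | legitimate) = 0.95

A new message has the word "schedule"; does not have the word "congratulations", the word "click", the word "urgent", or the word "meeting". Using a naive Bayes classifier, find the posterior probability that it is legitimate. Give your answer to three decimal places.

spam: 0.95 × (1−0.4) × (1−0.7) × 0.6 × (1−0.9) × (1−0.45) = 0.005643
legitimate: 0.05 × (1−0.4) × (1−0.25) × 0.75 × (1−0.5) × (1−0.95) = 0.000421875
P(legitimate | x) = 0.000421875 / 0.006064875 ≈ 0.070

0.070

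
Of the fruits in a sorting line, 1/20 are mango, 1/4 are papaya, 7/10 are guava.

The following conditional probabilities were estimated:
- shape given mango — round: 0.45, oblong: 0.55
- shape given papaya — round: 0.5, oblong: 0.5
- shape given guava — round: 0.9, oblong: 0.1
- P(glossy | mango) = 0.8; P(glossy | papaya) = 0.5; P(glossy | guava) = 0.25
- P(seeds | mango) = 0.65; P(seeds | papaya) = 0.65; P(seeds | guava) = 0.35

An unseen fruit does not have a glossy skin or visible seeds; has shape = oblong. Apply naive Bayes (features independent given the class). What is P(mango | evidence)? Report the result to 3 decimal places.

0.033

mango: 0.05 × 0.55 × (1−0.8) × (1−0.65) = 0.001925
papaya: 0.25 × 0.5 × (1−0.5) × (1−0.65) = 0.021875
guava: 0.7 × 0.1 × (1−0.25) × (1−0.35) = 0.034125
P(mango | x) = 0.001925 / 0.057925 ≈ 0.033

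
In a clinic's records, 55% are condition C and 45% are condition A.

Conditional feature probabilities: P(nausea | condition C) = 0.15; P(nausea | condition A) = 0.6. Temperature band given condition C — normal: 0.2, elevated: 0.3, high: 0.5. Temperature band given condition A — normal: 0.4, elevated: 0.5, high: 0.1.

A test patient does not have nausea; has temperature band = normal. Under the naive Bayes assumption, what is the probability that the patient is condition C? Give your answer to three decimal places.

condition C: 0.55 × (1−0.15) × 0.2 = 0.0935
condition A: 0.45 × (1−0.6) × 0.4 = 0.072
P(condition C | x) = 0.0935 / 0.1655 ≈ 0.565

0.565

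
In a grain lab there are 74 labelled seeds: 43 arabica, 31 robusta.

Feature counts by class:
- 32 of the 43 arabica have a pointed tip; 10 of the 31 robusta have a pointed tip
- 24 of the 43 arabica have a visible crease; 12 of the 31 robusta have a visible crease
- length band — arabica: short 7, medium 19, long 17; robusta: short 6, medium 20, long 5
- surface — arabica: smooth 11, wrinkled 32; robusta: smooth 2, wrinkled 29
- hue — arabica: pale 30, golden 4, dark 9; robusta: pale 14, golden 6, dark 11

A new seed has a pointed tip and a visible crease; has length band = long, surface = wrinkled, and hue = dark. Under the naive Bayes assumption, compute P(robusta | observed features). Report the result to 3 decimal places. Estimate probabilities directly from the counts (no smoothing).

0.159

arabica: (43/74) × (32/43) × (24/43) × (17/43) × (32/43) × (9/43) ≈ 0.0148627
robusta: (31/74) × (10/31) × (12/31) × (5/31) × (29/31) × (11/31) ≈ 0.00280068
P(robusta | x) = 0.00280068 / 0.01766338 ≈ 0.159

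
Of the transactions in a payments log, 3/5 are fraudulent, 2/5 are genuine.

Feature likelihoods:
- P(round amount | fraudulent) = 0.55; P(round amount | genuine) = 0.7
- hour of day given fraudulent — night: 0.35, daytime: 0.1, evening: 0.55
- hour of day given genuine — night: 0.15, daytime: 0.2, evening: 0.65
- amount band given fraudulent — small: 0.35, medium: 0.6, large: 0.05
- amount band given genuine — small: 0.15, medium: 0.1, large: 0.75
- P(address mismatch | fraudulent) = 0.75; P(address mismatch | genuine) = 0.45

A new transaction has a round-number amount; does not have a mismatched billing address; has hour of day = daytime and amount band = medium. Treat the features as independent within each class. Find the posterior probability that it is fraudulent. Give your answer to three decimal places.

0.616

fraudulent: 0.6 × 0.55 × 0.1 × 0.6 × (1−0.75) = 0.00495
genuine: 0.4 × 0.7 × 0.2 × 0.1 × (1−0.45) = 0.00308
P(fraudulent | x) = 0.00495 / 0.00803 ≈ 0.616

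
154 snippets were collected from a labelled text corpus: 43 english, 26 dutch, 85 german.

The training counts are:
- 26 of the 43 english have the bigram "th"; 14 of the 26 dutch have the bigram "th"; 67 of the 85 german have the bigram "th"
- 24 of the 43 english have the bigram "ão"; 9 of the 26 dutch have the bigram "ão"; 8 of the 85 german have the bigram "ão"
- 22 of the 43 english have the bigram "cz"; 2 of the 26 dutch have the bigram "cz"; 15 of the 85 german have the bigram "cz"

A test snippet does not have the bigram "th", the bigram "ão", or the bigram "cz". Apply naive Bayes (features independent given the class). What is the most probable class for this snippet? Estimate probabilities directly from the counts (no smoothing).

german

english: (43/154) × (17/43) × (19/43) × (21/43) ≈ 0.0238212
dutch: (26/154) × (12/26) × (17/26) × (24/26) ≈ 0.0470299
german: (85/154) × (18/85) × (77/85) × (70/85) ≈ 0.0871972
Highest score → german.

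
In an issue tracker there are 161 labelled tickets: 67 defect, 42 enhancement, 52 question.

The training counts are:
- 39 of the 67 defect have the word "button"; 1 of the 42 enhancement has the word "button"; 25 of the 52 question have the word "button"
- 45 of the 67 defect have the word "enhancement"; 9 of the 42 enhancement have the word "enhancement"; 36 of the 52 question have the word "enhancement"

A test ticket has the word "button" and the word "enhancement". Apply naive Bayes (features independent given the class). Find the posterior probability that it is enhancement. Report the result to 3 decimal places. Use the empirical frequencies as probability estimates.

defect: (67/161) × (39/67) × (45/67) ≈ 0.162696
enhancement: (42/161) × (1/42) × (9/42) ≈ 0.00133097
question: (52/161) × (25/52) × (36/52) ≈ 0.107501
P(enhancement | x) = 0.00133097 / 0.27152797 ≈ 0.005

0.005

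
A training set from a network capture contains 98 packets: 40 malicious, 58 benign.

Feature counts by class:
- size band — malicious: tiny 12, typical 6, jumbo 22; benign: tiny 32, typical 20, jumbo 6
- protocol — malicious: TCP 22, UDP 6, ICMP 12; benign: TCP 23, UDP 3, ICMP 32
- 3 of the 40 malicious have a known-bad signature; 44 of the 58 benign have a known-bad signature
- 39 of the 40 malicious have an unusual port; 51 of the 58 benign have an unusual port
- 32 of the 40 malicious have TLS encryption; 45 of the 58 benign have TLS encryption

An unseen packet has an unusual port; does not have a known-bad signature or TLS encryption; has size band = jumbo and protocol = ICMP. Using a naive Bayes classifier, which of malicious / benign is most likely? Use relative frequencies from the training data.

malicious: (40/98) × (22/40) × (12/40) × (37/40) × (39/40) × (8/40) ≈ 0.0121477
benign: (58/98) × (6/58) × (32/58) × (14/58) × (51/58) × (13/58) ≈ 0.00160696
Highest score → malicious.

malicious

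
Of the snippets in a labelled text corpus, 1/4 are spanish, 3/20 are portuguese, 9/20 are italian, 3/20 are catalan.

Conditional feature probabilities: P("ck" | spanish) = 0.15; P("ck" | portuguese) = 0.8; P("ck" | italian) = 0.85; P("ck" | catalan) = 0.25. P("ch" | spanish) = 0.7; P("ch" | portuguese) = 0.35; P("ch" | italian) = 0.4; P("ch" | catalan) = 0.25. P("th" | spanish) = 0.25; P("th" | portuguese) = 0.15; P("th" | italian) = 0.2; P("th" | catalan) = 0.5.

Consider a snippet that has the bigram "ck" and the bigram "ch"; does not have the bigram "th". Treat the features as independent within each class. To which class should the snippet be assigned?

spanish: 0.25 × 0.15 × 0.7 × (1−0.25) = 0.0196875
portuguese: 0.15 × 0.8 × 0.35 × (1−0.15) = 0.0357
italian: 0.45 × 0.85 × 0.4 × (1−0.2) = 0.1224
catalan: 0.15 × 0.25 × 0.25 × (1−0.5) = 0.0046875
Highest score → italian.

italian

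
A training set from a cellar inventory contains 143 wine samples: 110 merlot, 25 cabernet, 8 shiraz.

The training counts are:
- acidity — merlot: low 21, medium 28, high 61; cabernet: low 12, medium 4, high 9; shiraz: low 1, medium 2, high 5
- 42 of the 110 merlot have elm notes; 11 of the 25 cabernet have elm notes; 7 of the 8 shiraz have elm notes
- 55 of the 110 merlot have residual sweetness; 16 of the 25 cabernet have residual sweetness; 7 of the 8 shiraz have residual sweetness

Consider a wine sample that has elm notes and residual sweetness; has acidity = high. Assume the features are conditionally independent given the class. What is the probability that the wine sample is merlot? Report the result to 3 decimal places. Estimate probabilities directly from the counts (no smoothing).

merlot: (110/143) × (61/110) × (42/110) × (55/110) ≈ 0.0814367
cabernet: (25/143) × (9/25) × (11/25) × (16/25) ≈ 0.0177231
shiraz: (8/143) × (5/8) × (7/8) × (7/8) ≈ 0.0267701
P(merlot | x) = 0.0814367 / 0.1259299 ≈ 0.647

0.647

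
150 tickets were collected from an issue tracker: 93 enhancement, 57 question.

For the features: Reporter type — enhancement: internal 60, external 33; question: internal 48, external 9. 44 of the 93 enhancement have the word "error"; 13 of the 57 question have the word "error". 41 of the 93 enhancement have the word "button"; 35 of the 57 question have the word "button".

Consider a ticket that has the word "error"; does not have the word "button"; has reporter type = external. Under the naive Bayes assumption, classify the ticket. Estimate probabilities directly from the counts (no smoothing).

enhancement: (93/150) × (33/93) × (44/93) × (52/93) ≈ 0.0581986
question: (57/150) × (9/57) × (13/57) × (22/57) ≈ 0.00528163
Highest score → enhancement.

enhancement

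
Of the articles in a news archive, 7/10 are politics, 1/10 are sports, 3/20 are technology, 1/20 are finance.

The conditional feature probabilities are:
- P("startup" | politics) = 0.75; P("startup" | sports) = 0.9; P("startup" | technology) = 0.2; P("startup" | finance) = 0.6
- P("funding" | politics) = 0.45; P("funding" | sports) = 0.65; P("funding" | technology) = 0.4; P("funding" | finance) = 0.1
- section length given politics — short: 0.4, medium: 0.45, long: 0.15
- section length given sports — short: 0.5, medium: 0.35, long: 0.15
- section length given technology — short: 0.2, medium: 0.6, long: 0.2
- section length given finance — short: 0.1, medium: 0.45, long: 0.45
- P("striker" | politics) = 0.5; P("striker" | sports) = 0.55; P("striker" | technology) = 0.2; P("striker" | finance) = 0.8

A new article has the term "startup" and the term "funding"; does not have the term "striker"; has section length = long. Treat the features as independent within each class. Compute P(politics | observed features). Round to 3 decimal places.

0.743

politics: 0.7 × 0.75 × 0.45 × 0.15 × (1−0.5) = 0.01771875
sports: 0.1 × 0.9 × 0.65 × 0.15 × (1−0.55) = 0.00394875
technology: 0.15 × 0.2 × 0.4 × 0.2 × (1−0.2) = 0.00192
finance: 0.05 × 0.6 × 0.1 × 0.45 × (1−0.8) = 0.00027
P(politics | x) = 0.01771875 / 0.0238575 ≈ 0.743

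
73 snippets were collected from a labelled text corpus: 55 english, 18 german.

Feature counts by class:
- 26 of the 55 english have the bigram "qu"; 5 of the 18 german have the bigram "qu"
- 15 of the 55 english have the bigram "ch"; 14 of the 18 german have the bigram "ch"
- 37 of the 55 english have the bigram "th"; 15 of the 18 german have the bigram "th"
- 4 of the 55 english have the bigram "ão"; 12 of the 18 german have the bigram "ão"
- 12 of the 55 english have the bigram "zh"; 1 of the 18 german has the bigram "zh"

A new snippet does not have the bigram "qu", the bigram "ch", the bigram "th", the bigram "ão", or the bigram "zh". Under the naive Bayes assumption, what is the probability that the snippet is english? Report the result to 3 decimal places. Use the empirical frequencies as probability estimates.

0.971

english: (55/73) × (29/55) × (40/55) × (18/55) × (51/55) × (43/55) ≈ 0.0685481
german: (18/73) × (13/18) × (4/18) × (3/18) × (6/18) × (17/18) ≈ 0.0020764
P(english | x) = 0.0685481 / 0.0706245 ≈ 0.971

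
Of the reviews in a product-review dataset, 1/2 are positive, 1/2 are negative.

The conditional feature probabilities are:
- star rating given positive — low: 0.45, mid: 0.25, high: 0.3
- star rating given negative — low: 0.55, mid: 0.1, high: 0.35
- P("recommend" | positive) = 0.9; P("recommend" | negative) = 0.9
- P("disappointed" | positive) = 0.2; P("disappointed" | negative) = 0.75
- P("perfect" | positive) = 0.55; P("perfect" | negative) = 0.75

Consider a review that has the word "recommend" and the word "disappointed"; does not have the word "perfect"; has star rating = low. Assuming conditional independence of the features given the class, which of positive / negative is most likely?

positive: 0.5 × 0.45 × 0.9 × 0.2 × (1−0.55) = 0.018225
negative: 0.5 × 0.55 × 0.9 × 0.75 × (1−0.75) = 0.04640625
Highest score → negative.

negative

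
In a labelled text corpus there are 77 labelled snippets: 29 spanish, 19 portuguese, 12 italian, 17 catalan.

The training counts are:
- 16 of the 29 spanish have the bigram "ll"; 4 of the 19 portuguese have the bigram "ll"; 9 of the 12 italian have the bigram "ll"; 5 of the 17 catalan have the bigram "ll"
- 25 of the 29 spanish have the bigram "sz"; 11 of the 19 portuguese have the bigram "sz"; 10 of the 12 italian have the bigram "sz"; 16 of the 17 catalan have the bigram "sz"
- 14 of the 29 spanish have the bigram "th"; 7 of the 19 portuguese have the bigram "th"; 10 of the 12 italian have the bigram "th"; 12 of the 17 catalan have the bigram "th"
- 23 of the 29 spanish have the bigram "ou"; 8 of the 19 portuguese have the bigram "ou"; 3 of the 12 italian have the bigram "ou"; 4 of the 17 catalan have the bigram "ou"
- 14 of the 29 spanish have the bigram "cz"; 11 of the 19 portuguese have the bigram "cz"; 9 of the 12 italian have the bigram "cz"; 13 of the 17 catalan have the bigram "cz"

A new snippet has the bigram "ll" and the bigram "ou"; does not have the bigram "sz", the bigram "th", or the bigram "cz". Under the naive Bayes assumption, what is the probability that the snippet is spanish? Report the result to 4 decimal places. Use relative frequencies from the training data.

0.6914

spanish: (29/77) × (16/29) × (4/29) × (15/29) × (23/29) × (15/29) ≈ 0.00608146
portuguese: (19/77) × (4/19) × (8/19) × (12/19) × (8/19) × (8/19) ≈ 0.0024491
italian: (12/77) × (9/12) × (2/12) × (2/12) × (3/12) × (3/12) ≈ 0.000202922
catalan: (17/77) × (5/17) × (1/17) × (5/17) × (4/17) × (4/17) ≈ 0.0000621976
P(spanish | x) = 0.00608146 / 0.0087956796 ≈ 0.6914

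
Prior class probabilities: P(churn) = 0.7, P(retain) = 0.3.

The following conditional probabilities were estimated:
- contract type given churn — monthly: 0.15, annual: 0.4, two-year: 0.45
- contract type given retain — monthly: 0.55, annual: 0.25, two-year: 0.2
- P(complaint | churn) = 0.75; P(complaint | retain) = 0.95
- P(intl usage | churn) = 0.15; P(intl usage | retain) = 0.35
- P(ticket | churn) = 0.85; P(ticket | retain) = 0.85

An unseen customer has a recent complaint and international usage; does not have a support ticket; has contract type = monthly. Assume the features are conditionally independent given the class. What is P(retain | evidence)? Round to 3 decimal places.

0.823

churn: 0.7 × 0.15 × 0.75 × 0.15 × (1−0.85) = 0.001771875
retain: 0.3 × 0.55 × 0.95 × 0.35 × (1−0.85) = 0.008229375
P(retain | x) = 0.008229375 / 0.01000125 ≈ 0.823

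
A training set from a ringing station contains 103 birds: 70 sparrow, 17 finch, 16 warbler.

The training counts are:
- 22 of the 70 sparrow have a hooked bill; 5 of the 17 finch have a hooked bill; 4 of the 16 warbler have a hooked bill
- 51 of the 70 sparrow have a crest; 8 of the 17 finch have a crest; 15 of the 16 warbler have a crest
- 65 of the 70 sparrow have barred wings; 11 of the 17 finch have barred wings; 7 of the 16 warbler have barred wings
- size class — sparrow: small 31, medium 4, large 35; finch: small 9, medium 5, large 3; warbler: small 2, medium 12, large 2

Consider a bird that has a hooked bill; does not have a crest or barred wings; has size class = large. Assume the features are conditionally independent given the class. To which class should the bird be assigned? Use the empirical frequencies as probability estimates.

sparrow

sparrow: (70/103) × (22/70) × (19/70) × (5/70) × (35/70) ≈ 0.00207054
finch: (17/103) × (5/17) × (9/17) × (6/17) × (3/17) ≈ 0.00160067
warbler: (16/103) × (4/16) × (1/16) × (9/16) × (2/16) ≈ 0.000170661
Highest score → sparrow.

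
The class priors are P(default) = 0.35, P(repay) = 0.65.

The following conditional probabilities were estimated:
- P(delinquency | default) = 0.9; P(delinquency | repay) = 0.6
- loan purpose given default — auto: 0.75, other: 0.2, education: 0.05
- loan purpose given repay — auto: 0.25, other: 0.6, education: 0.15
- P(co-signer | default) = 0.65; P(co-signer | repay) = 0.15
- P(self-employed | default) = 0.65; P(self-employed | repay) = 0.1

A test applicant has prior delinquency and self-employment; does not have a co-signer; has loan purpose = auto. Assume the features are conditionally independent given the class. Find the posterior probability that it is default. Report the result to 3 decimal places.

default: 0.35 × 0.9 × 0.75 × (1−0.65) × 0.65 = 0.053746875
repay: 0.65 × 0.6 × 0.25 × (1−0.15) × 0.1 = 0.0082875
P(default | x) = 0.053746875 / 0.062034375 ≈ 0.866

0.866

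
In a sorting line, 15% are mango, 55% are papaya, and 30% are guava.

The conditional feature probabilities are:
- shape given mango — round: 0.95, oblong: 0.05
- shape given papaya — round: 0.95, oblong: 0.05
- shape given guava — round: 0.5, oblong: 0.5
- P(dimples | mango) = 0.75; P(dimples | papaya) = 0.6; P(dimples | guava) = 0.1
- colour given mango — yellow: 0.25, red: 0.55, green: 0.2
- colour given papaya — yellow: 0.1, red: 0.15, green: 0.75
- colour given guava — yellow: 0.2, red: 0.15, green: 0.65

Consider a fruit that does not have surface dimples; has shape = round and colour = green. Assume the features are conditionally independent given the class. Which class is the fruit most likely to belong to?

mango: 0.15 × 0.95 × (1−0.75) × 0.2 = 0.007125
papaya: 0.55 × 0.95 × (1−0.6) × 0.75 = 0.15675
guava: 0.3 × 0.5 × (1−0.1) × 0.65 = 0.08775
Highest score → papaya.

papaya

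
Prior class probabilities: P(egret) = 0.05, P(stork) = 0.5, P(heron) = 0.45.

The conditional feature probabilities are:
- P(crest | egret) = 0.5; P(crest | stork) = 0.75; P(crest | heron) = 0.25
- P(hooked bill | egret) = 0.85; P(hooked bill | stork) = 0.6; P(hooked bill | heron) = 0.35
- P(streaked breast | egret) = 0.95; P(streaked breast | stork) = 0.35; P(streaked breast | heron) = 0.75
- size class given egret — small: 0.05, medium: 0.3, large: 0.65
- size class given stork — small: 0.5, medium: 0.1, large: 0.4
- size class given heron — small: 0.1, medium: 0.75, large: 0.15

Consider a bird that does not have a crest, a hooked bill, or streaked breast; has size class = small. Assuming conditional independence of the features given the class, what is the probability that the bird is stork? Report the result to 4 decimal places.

egret: 0.05 × (1−0.5) × (1−0.85) × (1−0.95) × 0.05 = 0.000009375
stork: 0.5 × (1−0.75) × (1−0.6) × (1−0.35) × 0.5 = 0.01625
heron: 0.45 × (1−0.25) × (1−0.35) × (1−0.75) × 0.1 = 0.005484375
P(stork | x) = 0.01625 / 0.02174375 ≈ 0.7473

0.7473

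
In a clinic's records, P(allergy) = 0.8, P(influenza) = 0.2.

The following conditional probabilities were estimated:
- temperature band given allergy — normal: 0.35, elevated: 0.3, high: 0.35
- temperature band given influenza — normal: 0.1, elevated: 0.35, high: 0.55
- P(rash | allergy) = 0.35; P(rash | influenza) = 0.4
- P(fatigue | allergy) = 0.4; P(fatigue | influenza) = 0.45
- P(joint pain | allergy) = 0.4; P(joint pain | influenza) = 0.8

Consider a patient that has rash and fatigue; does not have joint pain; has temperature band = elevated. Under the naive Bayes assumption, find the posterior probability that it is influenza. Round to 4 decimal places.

allergy: 0.8 × 0.3 × 0.35 × 0.4 × (1−0.4) = 0.02016
influenza: 0.2 × 0.35 × 0.4 × 0.45 × (1−0.8) = 0.00252
P(influenza | x) = 0.00252 / 0.02268 ≈ 0.1111

0.1111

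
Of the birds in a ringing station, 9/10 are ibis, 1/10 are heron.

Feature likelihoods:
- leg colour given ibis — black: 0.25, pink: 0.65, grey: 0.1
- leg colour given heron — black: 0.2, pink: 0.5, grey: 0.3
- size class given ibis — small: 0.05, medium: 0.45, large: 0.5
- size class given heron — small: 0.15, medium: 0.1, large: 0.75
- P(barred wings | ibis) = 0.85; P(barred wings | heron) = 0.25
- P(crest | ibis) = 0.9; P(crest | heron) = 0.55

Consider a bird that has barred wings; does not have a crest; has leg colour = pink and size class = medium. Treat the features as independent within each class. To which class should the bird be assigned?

ibis

ibis: 0.9 × 0.65 × 0.45 × 0.85 × (1−0.9) = 0.02237625
heron: 0.1 × 0.5 × 0.1 × 0.25 × (1−0.55) = 0.0005625
Highest score → ibis.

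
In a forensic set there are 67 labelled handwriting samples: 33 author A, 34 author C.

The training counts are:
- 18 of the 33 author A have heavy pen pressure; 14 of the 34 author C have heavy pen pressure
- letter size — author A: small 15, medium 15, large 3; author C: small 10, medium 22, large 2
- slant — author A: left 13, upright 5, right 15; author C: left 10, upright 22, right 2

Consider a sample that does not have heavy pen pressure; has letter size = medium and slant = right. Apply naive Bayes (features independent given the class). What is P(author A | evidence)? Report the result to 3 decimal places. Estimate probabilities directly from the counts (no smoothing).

author A: (33/67) × (15/33) × (15/33) × (15/33) ≈ 0.0462563
author C: (34/67) × (20/34) × (22/34) × (2/34) ≈ 0.0113619
P(author A | x) = 0.0462563 / 0.0576182 ≈ 0.803

0.803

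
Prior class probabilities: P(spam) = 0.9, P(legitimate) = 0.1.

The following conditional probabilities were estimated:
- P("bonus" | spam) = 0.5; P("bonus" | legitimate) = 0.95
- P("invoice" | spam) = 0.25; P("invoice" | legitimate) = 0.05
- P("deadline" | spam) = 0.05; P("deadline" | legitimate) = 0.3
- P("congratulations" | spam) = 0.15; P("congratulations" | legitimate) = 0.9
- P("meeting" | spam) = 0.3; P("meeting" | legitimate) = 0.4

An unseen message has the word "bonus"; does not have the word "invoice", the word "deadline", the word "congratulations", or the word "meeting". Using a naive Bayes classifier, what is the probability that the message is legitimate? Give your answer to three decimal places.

0.019

spam: 0.9 × 0.5 × (1−0.25) × (1−0.05) × (1−0.15) × (1−0.3) = 0.190771875
legitimate: 0.1 × 0.95 × (1−0.05) × (1−0.3) × (1−0.9) × (1−0.4) = 0.0037905
P(legitimate | x) = 0.0037905 / 0.194562375 ≈ 0.019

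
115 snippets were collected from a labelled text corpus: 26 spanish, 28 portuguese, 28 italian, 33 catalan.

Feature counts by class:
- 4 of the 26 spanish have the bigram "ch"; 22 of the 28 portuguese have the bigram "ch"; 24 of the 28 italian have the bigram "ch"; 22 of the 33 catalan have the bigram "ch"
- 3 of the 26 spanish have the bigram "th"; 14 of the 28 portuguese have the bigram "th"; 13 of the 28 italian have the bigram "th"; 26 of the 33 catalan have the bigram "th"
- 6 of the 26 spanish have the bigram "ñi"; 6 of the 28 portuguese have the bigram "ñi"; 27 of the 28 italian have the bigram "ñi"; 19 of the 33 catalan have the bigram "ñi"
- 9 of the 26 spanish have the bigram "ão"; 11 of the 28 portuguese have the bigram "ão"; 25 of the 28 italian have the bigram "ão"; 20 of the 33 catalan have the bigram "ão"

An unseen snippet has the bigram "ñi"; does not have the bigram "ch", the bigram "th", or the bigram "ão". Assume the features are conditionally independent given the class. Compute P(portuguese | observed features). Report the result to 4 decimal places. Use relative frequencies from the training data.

0.0957

spanish: (26/115) × (22/26) × (23/26) × (6/26) × (17/26) ≈ 0.0255348
portuguese: (28/115) × (6/28) × (14/28) × (6/28) × (17/28) ≈ 0.00339397
italian: (28/115) × (4/28) × (15/28) × (27/28) × (3/28) ≈ 0.00192515
catalan: (33/115) × (11/33) × (7/33) × (19/33) × (13/33) ≈ 0.00460201
P(portuguese | x) = 0.00339397 / 0.03545593 ≈ 0.0957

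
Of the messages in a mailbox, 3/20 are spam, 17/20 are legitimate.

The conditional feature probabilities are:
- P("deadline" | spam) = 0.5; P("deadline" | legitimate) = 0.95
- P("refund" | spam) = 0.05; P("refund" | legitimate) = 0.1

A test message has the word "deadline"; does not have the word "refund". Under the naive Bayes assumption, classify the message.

legitimate

spam: 0.15 × 0.5 × (1−0.05) = 0.07125
legitimate: 0.85 × 0.95 × (1−0.1) = 0.72675
Highest score → legitimate.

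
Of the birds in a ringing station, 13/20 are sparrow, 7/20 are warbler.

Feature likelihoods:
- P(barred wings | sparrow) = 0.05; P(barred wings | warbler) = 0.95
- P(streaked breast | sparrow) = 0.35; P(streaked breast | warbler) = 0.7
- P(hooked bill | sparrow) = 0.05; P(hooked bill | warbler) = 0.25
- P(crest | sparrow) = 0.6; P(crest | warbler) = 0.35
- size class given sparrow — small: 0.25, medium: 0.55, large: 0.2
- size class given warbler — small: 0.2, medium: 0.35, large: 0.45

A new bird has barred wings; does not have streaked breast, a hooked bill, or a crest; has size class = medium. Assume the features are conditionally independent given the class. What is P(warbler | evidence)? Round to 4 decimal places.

sparrow: 0.65 × 0.05 × (1−0.35) × (1−0.05) × (1−0.6) × 0.55 = 0.004415125
warbler: 0.35 × 0.95 × (1−0.7) × (1−0.25) × (1−0.35) × 0.35 = 0.01701984375
P(warbler | x) = 0.01701984375 / 0.02143496875 ≈ 0.7940

0.7940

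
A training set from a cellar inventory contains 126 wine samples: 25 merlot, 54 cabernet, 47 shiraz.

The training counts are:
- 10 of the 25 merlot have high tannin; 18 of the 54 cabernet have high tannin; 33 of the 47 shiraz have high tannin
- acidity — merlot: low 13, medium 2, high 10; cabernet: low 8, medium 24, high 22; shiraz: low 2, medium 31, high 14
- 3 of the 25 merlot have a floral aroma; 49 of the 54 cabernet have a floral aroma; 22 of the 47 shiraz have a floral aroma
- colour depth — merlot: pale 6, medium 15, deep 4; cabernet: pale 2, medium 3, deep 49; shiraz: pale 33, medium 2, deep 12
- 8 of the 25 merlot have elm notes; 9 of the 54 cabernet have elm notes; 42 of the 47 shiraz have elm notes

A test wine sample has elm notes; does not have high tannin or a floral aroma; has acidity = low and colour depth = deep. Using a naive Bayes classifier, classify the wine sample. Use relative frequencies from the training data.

merlot: (25/126) × (15/25) × (13/25) × (22/25) × (4/25) × (8/25) ≈ 0.00278918
cabernet: (54/126) × (36/54) × (8/54) × (5/54) × (49/54) × (9/54) ≈ 0.000592728
shiraz: (47/126) × (14/47) × (2/47) × (25/47) × (12/47) × (42/47) ≈ 0.000573808
Highest score → merlot.

merlot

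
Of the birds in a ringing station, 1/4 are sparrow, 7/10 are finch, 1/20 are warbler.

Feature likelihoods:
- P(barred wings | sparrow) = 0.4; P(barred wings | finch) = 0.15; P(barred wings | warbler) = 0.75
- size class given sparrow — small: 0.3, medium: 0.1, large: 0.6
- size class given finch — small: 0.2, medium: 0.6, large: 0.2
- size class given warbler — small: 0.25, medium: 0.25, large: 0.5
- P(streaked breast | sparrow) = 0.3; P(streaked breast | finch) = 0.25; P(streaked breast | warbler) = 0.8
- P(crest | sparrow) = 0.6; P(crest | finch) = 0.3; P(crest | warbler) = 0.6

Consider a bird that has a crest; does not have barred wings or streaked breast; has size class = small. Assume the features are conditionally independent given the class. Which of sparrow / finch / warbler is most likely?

sparrow: 0.25 × (1−0.4) × 0.3 × (1−0.3) × 0.6 = 0.0189
finch: 0.7 × (1−0.15) × 0.2 × (1−0.25) × 0.3 = 0.026775
warbler: 0.05 × (1−0.75) × 0.25 × (1−0.8) × 0.6 = 0.000375
Highest score → finch.

finch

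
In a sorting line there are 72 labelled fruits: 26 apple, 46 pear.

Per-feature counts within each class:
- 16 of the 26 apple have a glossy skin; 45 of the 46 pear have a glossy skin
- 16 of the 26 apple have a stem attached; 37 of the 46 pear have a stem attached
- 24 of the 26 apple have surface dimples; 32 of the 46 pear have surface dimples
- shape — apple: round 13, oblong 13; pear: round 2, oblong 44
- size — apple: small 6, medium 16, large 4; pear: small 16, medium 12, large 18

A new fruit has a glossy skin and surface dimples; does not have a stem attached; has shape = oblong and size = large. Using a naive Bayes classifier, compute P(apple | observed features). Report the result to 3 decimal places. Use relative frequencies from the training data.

apple: (26/72) × (16/26) × (10/26) × (24/26) × (13/26) × (4/26) ≈ 0.00606888
pear: (46/72) × (45/46) × (9/46) × (32/46) × (44/46) × (18/46) ≈ 0.0318395
P(apple | x) = 0.00606888 / 0.03790838 ≈ 0.160

0.160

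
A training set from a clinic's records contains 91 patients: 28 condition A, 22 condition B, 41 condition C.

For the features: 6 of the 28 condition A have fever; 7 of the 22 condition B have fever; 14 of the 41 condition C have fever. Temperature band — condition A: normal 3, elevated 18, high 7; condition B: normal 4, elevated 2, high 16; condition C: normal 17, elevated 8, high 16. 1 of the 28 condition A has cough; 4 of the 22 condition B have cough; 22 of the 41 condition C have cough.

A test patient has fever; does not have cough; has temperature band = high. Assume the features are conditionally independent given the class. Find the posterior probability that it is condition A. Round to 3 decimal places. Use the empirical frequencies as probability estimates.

0.178

condition A: (28/91) × (6/28) × (7/28) × (27/28) ≈ 0.0158948
condition B: (22/91) × (7/22) × (16/22) × (18/22) ≈ 0.0457724
condition C: (41/91) × (14/41) × (16/41) × (19/41) ≈ 0.0278223
P(condition A | x) = 0.0158948 / 0.0894895 ≈ 0.178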